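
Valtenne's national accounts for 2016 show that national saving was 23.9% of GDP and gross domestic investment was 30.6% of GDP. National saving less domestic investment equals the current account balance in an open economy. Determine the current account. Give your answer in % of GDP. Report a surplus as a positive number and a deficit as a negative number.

-6.7

S - I = CA (net lending to the rest of the world).
CA = S - I = 23.9 - 30.6 = -6.7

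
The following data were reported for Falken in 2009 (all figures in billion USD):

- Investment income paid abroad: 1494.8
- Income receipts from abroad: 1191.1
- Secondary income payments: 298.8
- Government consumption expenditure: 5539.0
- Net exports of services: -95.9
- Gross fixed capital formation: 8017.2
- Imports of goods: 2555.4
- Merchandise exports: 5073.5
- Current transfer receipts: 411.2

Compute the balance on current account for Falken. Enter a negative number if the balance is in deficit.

2230.9

Goods balance = 5073.5 - 2555.4 = 2518.1
Services balance = -95.9
Trade balance (goods + services) = 2518.1 + (-95.9) = 2422.2
Net primary income = 1191.1 - 1494.8 = -303.7
Net secondary income = 411.2 - 298.8 = 112.4
Current account = 2422.2 + (-303.7) + 112.4 = 2230.9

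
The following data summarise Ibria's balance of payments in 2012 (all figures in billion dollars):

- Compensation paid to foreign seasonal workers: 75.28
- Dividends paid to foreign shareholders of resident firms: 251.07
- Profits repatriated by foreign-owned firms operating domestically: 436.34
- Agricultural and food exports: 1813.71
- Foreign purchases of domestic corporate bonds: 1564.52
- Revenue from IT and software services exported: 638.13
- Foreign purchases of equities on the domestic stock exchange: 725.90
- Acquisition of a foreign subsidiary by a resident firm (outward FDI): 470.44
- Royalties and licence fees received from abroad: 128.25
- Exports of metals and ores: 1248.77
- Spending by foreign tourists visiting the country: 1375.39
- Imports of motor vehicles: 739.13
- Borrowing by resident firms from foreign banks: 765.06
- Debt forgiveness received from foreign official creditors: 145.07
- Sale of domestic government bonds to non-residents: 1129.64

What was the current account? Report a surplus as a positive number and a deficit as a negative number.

3702.43

Goods: 1248.77 + 1813.71 - 739.13 = 2323.35
Services: 1375.39 + 128.25 + 638.13 = 2141.77
Primary income: -75.28 - 436.34 - 251.07 = -762.69
Current account = 2323.35 + 2141.77 + (-762.69) = 3702.43
(Excluded from the current account — financial account: foreign purchases of domestic corporate bonds 1564.52, foreign purchases of equities on the domestic stock exchange 725.90, acquisition of a foreign subsidiary by a resident firm (outward FDI) 470.44, borrowing by resident firms from foreign banks 765.06, sale of domestic government bonds to non-residents 1129.64; capital account: debt forgiveness received from foreign official creditors 145.07.)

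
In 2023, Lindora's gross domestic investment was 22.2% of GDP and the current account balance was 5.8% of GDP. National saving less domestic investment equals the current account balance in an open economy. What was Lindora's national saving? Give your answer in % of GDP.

28.0

S - I = CA (net lending to the rest of the world).
S = I + CA = 22.2 + 5.8 = 28.0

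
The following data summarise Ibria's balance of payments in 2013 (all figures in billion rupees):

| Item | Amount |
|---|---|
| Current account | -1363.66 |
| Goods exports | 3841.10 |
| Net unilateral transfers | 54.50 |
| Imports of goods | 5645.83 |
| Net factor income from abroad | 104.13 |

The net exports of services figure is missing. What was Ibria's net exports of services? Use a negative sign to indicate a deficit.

282.44

Current account = goods balance + services balance + net primary income + net secondary income
Sum of the known components = -1646.10
Net exports of services = CA - (known components) = -1363.66 - (-1646.10) = 282.44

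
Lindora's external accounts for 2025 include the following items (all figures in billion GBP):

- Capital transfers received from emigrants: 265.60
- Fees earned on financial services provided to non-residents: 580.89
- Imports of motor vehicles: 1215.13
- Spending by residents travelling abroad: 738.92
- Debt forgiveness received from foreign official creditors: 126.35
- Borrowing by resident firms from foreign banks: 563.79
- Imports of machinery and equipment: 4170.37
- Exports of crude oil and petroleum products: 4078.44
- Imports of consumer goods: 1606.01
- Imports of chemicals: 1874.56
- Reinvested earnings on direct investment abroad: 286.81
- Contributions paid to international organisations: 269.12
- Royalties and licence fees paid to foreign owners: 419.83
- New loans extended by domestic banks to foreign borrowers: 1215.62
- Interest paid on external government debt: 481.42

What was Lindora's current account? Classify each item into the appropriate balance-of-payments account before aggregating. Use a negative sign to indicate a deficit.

Goods: -4170.37 + 4078.44 - 1874.56 - 1215.13 - 1606.01 = -4787.63
Services: -738.92 - 419.83 + 580.89 = -577.86
Primary income: -481.42 + 286.81 = -194.61
Secondary income: -269.12
Current account = (-4787.63) + (-577.86) + (-194.61) + (-269.12) = -5829.22
(Excluded from the current account — capital account: capital transfers received from emigrants 265.60, debt forgiveness received from foreign official creditors 126.35; financial account: borrowing by resident firms from foreign banks 563.79, new loans extended by domestic banks to foreign borrowers 1215.62.)

-5829.22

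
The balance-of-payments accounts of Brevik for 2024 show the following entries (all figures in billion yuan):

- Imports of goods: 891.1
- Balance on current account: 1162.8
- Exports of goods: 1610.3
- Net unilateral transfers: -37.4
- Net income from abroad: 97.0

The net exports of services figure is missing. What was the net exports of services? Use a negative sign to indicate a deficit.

Current account = goods balance + services balance + net primary income + net secondary income
Sum of the known components = 778.8
Net exports of services = CA - (known components) = 1162.8 - 778.8 = 384.0

384.0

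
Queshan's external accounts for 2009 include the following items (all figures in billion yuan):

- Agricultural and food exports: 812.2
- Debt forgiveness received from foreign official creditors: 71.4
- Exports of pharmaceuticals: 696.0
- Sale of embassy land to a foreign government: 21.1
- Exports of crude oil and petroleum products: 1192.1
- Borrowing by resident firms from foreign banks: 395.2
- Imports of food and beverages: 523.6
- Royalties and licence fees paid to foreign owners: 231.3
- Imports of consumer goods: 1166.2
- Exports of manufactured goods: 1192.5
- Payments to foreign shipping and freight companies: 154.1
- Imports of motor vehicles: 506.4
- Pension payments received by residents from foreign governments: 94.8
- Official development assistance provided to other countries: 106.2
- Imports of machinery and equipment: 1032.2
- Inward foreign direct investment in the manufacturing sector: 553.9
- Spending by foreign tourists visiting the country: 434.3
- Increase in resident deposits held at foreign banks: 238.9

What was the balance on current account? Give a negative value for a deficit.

Goods: -1032.2 - 506.4 - 1166.2 + 1192.5 + 812.2 - 523.6 + 1192.1 + 696.0 = 664.4
Services: -154.1 + 434.3 - 231.3 = 48.9
Secondary income: 94.8 - 106.2 = -11.4
Current account = 664.4 + 48.9 + (-11.4) = 701.9
(Excluded from the current account — capital account: debt forgiveness received from foreign official creditors 71.4, sale of embassy land to a foreign government 21.1; financial account: borrowing by resident firms from foreign banks 395.2, inward foreign direct investment in the manufacturing sector 553.9, increase in resident deposits held at foreign banks 238.9.)

701.9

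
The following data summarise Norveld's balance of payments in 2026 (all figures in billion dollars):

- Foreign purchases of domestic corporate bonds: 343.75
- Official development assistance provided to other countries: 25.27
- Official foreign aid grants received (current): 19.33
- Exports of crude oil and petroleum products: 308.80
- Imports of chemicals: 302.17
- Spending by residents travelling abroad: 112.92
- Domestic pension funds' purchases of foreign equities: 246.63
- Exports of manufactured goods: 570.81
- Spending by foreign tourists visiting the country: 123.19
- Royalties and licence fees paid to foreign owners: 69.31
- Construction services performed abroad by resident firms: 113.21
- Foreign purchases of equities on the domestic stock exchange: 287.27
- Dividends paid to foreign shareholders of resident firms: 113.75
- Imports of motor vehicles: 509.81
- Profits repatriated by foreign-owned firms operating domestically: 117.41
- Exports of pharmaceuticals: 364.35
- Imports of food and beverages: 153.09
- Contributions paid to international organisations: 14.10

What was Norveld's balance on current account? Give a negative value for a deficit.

81.86

Goods: -509.81 + 570.81 + 364.35 + 308.80 - 153.09 - 302.17 = 278.89
Services: 123.19 + 113.21 - 69.31 - 112.92 = 54.17
Primary income: -117.41 - 113.75 = -231.16
Secondary income: 19.33 - 25.27 - 14.10 = -20.04
Current account = 278.89 + 54.17 + (-231.16) + (-20.04) = 81.86
(Excluded from the current account — financial account: foreign purchases of domestic corporate bonds 343.75, domestic pension funds' purchases of foreign equities 246.63, foreign purchases of equities on the domestic stock exchange 287.27.)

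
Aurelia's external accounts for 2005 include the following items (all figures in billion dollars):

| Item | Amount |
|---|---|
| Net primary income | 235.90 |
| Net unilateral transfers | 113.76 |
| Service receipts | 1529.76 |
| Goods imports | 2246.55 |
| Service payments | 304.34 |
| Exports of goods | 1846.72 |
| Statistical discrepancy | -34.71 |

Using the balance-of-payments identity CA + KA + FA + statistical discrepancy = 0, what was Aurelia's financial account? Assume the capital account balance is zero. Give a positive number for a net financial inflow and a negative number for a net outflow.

Goods balance = 1846.72 - 2246.55 = -399.83
Services balance = 1529.76 - 304.34 = 1225.42
Trade balance (goods + services) = -399.83 + 1225.42 = 825.59
Net primary income = 235.90
Net secondary income = 113.76
Current account = 825.59 + 235.90 + 113.76 = 1175.25
Financial account = -(1175.25 + (-34.71)) = -1140.54

-1140.54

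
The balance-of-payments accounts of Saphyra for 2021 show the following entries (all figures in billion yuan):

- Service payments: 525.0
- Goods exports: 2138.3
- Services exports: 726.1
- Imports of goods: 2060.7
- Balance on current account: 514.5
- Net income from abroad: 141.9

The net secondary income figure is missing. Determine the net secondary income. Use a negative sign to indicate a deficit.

93.9

Current account = goods balance + services balance + net primary income + net secondary income
Sum of the known components = 420.6
Net secondary income = CA - (known components) = 514.5 - 420.6 = 93.9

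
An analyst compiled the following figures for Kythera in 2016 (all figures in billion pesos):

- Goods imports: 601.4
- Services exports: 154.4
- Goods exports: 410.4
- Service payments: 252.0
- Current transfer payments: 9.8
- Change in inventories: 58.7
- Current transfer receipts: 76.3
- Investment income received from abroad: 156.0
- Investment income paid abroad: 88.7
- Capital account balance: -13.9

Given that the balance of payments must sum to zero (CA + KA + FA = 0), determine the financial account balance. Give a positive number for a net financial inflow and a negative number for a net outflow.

Goods balance = 410.4 - 601.4 = -191.0
Services balance = 154.4 - 252.0 = -97.6
Trade balance (goods + services) = -191.0 + (-97.6) = -288.6
Net primary income = 156.0 - 88.7 = 67.3
Net secondary income = 76.3 - 9.8 = 66.5
Current account = -288.6 + 67.3 + 66.5 = -154.8
Financial account = -(-154.8 + (-13.9)) = 168.7

168.7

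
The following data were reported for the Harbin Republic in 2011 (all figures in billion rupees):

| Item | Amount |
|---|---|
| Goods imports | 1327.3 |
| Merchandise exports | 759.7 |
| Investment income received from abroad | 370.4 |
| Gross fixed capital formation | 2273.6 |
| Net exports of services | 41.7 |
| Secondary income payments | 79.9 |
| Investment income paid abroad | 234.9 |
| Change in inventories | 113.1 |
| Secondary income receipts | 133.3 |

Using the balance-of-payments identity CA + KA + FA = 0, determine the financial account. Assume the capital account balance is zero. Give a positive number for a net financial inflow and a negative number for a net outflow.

Goods balance = 759.7 - 1327.3 = -567.6
Services balance = 41.7
Trade balance (goods + services) = -567.6 + 41.7 = -525.9
Net primary income = 370.4 - 234.9 = 135.5
Net secondary income = 133.3 - 79.9 = 53.4
Current account = -525.9 + 135.5 + 53.4 = -337.0
Financial account = -(-337.0) = 337.0

337.0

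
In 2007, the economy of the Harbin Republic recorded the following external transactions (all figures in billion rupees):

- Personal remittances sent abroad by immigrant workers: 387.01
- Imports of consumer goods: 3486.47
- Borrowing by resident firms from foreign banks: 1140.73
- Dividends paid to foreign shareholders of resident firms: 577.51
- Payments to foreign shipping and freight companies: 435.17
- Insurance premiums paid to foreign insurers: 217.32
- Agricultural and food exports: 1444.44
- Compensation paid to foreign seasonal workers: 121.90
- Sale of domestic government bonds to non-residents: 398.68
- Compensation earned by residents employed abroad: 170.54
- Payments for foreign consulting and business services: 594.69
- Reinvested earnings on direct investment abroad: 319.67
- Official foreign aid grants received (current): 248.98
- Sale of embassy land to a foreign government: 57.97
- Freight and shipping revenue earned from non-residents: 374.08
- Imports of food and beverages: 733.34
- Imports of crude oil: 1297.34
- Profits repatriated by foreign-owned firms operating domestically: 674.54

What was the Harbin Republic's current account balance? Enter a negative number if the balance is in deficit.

-5967.58

Goods: -1297.34 - 733.34 - 3486.47 + 1444.44 = -4072.71
Services: 374.08 - 435.17 - 217.32 - 594.69 = -873.10
Primary income: -121.90 + 319.67 - 577.51 - 674.54 + 170.54 = -883.74
Secondary income: -387.01 + 248.98 = -138.03
Current account = (-4072.71) + (-873.10) + (-883.74) + (-138.03) = -5967.58
(Excluded from the current account — financial account: borrowing by resident firms from foreign banks 1140.73, sale of domestic government bonds to non-residents 398.68; capital account: sale of embassy land to a foreign government 57.97.)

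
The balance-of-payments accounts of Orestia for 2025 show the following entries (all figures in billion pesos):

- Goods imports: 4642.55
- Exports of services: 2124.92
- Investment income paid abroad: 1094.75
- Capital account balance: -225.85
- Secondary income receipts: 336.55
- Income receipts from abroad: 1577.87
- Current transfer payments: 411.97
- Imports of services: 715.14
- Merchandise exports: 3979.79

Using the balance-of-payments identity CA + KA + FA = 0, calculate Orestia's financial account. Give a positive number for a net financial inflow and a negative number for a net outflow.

Goods balance = 3979.79 - 4642.55 = -662.76
Services balance = 2124.92 - 715.14 = 1409.78
Trade balance (goods + services) = -662.76 + 1409.78 = 747.02
Net primary income = 1577.87 - 1094.75 = 483.12
Net secondary income = 336.55 - 411.97 = -75.42
Current account = 747.02 + 483.12 + (-75.42) = 1154.72
Financial account = -(1154.72 + (-225.85)) = -928.87

-928.87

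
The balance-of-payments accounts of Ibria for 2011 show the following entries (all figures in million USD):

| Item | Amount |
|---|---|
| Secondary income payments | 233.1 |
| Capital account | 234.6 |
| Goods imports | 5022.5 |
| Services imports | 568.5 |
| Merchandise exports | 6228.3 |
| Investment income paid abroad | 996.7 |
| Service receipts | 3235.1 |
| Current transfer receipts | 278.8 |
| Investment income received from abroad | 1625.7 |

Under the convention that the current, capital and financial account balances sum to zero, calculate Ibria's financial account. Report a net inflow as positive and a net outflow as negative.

-4781.7

Goods balance = 6228.3 - 5022.5 = 1205.8
Services balance = 3235.1 - 568.5 = 2666.6
Trade balance (goods + services) = 1205.8 + 2666.6 = 3872.4
Net primary income = 1625.7 - 996.7 = 629.0
Net secondary income = 278.8 - 233.1 = 45.7
Current account = 3872.4 + 629.0 + 45.7 = 4547.1
Financial account = -(4547.1 + 234.6) = -4781.7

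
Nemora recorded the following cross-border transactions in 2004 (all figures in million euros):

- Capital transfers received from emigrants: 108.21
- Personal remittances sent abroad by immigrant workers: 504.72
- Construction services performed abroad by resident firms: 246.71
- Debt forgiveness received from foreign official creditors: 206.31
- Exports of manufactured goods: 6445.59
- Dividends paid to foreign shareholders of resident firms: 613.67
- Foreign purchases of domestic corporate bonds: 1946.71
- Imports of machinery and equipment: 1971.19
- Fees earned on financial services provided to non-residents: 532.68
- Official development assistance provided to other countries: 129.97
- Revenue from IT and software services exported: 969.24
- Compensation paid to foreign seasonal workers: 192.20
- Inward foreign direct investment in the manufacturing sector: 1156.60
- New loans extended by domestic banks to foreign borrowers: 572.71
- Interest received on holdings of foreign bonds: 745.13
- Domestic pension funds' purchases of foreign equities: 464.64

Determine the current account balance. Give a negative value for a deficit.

5527.60

Goods: -1971.19 + 6445.59 = 4474.40
Services: 246.71 + 532.68 + 969.24 = 1748.63
Primary income: 745.13 - 192.20 - 613.67 = -60.74
Secondary income: -129.97 - 504.72 = -634.69
Current account = 4474.40 + 1748.63 + (-60.74) + (-634.69) = 5527.60
(Excluded from the current account — capital account: capital transfers received from emigrants 108.21, debt forgiveness received from foreign official creditors 206.31; financial account: foreign purchases of domestic corporate bonds 1946.71, inward foreign direct investment in the manufacturing sector 1156.60, new loans extended by domestic banks to foreign borrowers 572.71, domestic pension funds' purchases of foreign equities 464.64.)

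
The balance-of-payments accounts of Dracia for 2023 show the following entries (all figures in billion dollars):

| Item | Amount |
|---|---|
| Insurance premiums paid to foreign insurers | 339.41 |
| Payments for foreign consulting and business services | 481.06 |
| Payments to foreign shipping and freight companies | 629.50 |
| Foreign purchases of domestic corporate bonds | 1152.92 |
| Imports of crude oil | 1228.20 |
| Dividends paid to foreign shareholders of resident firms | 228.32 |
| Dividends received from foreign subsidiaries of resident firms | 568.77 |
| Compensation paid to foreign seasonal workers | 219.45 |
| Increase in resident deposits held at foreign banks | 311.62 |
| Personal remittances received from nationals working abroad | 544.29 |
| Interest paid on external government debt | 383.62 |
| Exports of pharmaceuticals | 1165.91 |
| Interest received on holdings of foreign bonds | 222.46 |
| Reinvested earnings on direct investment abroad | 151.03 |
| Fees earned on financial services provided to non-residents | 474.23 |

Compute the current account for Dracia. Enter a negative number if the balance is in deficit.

-382.87

Goods: -1228.20 + 1165.91 = -62.29
Services: -481.06 - 339.41 + 474.23 - 629.50 = -975.74
Primary income: -228.32 - 219.45 - 383.62 + 151.03 + 222.46 + 568.77 = 110.87
Secondary income: 544.29
Current account = (-62.29) + (-975.74) + 110.87 + 544.29 = -382.87
(Excluded from the current account — financial account: foreign purchases of domestic corporate bonds 1152.92, increase in resident deposits held at foreign banks 311.62.)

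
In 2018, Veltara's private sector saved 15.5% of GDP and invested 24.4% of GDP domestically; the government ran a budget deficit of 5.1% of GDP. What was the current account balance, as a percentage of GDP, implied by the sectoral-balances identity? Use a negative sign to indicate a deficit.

-14.0

By the sectoral-balances identity, CA = (S_private - I) + (T - G).
Private balance = 15.5 - 24.4 = -8.9
Government balance (T - G) = -5.1
CA = -8.9 + (-5.1) = -14.0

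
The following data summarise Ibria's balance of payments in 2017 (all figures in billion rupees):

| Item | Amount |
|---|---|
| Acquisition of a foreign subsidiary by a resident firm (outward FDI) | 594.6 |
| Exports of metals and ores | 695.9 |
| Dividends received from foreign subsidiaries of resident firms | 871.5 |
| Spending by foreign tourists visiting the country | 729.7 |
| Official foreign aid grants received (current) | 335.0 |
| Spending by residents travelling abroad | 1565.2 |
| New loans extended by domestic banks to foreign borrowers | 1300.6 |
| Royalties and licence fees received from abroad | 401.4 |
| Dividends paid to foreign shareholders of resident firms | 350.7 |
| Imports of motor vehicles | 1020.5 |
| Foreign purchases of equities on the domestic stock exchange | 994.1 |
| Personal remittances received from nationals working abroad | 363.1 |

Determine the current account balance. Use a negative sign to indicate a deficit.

Goods: -1020.5 + 695.9 = -324.6
Services: -1565.2 + 729.7 + 401.4 = -434.1
Primary income: 871.5 - 350.7 = 520.8
Secondary income: 335.0 + 363.1 = 698.1
Current account = (-324.6) + (-434.1) + 520.8 + 698.1 = 460.2
(Excluded from the current account — financial account: acquisition of a foreign subsidiary by a resident firm (outward FDI) 594.6, new loans extended by domestic banks to foreign borrowers 1300.6, foreign purchases of equities on the domestic stock exchange 994.1.)

460.2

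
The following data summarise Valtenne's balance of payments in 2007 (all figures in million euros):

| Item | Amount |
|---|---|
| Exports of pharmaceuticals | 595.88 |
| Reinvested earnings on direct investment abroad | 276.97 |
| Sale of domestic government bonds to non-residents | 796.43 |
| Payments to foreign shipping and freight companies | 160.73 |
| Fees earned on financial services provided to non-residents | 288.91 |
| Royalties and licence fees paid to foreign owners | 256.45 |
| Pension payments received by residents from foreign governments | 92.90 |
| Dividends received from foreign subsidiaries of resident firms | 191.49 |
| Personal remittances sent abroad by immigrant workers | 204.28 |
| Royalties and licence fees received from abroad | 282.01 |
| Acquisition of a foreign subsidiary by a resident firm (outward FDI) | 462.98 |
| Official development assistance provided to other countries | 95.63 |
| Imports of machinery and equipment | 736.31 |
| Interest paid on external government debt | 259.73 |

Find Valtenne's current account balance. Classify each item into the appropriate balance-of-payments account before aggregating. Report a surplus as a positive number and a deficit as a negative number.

15.03

Goods: -736.31 + 595.88 = -140.43
Services: -160.73 - 256.45 + 288.91 + 282.01 = 153.74
Primary income: -259.73 + 276.97 + 191.49 = 208.73
Secondary income: 92.90 - 95.63 - 204.28 = -207.01
Current account = (-140.43) + 153.74 + 208.73 + (-207.01) = 15.03
(Excluded from the current account — financial account: sale of domestic government bonds to non-residents 796.43, acquisition of a foreign subsidiary by a resident firm (outward FDI) 462.98.)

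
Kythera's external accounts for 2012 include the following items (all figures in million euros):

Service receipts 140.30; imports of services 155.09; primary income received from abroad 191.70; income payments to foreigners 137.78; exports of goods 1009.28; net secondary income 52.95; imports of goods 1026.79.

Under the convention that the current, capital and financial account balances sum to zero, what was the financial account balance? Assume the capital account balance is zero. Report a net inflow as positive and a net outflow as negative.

Goods balance = 1009.28 - 1026.79 = -17.51
Services balance = 140.30 - 155.09 = -14.79
Trade balance (goods + services) = -17.51 + (-14.79) = -32.30
Net primary income = 191.70 - 137.78 = 53.92
Net secondary income = 52.95
Current account = -32.30 + 53.92 + 52.95 = 74.57
Financial account = -(74.57) = -74.57

-74.57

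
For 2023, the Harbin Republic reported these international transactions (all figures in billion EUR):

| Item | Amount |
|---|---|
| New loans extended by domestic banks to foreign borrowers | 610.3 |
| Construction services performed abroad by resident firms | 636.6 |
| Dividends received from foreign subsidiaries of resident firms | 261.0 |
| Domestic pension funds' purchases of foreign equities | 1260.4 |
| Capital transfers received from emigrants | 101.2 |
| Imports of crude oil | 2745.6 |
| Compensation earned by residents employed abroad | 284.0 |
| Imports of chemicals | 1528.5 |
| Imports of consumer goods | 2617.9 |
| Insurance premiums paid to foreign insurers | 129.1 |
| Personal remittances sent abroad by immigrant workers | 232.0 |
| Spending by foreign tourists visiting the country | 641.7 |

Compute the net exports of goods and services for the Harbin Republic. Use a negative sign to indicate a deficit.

-5742.8

Goods: -2617.9 - 1528.5 - 2745.6 = -6892.0
Services: 636.6 + 641.7 - 129.1 = 1149.2
Trade balance = -6892.0 + 1149.2 = -5742.8
(Excluded from the trade balance — financial account: new loans extended by domestic banks to foreign borrowers 610.3, domestic pension funds' purchases of foreign equities 1260.4; primary income: dividends received from foreign subsidiaries of resident firms 261.0, compensation earned by residents employed abroad 284.0; capital account: capital transfers received from emigrants 101.2; secondary income: personal remittances sent abroad by immigrant workers 232.0.)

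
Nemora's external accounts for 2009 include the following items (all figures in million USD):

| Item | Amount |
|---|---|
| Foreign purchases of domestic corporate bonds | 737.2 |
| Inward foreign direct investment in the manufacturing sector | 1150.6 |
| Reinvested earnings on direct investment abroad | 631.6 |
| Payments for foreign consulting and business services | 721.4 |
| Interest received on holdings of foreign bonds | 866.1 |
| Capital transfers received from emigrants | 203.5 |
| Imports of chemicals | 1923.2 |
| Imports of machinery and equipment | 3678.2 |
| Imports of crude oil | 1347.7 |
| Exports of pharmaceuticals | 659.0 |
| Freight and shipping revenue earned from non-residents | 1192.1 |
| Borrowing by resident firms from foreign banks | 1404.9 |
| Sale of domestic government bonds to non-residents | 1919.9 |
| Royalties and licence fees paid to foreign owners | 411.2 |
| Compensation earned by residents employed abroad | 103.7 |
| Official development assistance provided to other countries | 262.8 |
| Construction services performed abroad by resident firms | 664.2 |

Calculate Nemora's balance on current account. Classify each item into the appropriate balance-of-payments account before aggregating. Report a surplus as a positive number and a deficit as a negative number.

Goods: -1347.7 - 1923.2 - 3678.2 + 659.0 = -6290.1
Services: 1192.1 + 664.2 - 721.4 - 411.2 = 723.7
Primary income: 631.6 + 103.7 + 866.1 = 1601.4
Secondary income: -262.8
Current account = (-6290.1) + 723.7 + 1601.4 + (-262.8) = -4227.8
(Excluded from the current account — financial account: foreign purchases of domestic corporate bonds 737.2, inward foreign direct investment in the manufacturing sector 1150.6, borrowing by resident firms from foreign banks 1404.9, sale of domestic government bonds to non-residents 1919.9; capital account: capital transfers received from emigrants 203.5.)

-4227.8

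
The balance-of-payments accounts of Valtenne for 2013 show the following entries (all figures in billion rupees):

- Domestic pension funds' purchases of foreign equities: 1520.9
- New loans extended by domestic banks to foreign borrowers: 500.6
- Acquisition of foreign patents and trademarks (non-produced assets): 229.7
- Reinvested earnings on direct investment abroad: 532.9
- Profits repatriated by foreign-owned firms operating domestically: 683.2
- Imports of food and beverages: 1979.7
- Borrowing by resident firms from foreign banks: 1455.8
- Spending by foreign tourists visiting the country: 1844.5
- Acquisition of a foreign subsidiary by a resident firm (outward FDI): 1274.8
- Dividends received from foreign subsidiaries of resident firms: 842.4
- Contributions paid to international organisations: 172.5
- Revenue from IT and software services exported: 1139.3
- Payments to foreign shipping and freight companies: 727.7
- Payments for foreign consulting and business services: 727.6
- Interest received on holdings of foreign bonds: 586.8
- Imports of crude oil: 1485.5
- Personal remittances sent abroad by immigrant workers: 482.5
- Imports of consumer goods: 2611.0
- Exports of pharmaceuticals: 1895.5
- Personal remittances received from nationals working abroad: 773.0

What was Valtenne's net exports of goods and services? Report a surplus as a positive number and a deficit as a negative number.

-2652.2

Goods: 1895.5 - 1485.5 - 2611.0 - 1979.7 = -4180.7
Services: 1139.3 - 727.7 - 727.6 + 1844.5 = 1528.5
Trade balance = -4180.7 + 1528.5 = -2652.2
(Excluded from the trade balance — financial account: domestic pension funds' purchases of foreign equities 1520.9, new loans extended by domestic banks to foreign borrowers 500.6, borrowing by resident firms from foreign banks 1455.8, acquisition of a foreign subsidiary by a resident firm (outward FDI) 1274.8; capital account: acquisition of foreign patents and trademarks (non-produced assets) 229.7; primary income: reinvested earnings on direct investment abroad 532.9, profits repatriated by foreign-owned firms operating domestically 683.2, dividends received from foreign subsidiaries of resident firms 842.4, interest received on holdings of foreign bonds 586.8; secondary income: contributions paid to international organisations 172.5, personal remittances sent abroad by immigrant workers 482.5, personal remittances received from nationals working abroad 773.0.)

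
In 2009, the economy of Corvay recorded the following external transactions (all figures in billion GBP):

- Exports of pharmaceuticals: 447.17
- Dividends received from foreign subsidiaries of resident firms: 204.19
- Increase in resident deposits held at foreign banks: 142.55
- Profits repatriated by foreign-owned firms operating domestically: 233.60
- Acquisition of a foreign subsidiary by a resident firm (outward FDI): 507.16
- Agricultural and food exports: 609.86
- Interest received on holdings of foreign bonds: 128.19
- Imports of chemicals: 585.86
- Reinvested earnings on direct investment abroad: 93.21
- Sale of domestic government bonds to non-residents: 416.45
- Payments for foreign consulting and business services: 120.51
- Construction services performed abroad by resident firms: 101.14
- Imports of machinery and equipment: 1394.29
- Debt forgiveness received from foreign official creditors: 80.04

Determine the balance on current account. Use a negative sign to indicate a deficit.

Goods: 609.86 - 1394.29 + 447.17 - 585.86 = -923.12
Services: -120.51 + 101.14 = -19.37
Primary income: 204.19 + 128.19 - 233.60 + 93.21 = 191.99
Current account = (-923.12) + (-19.37) + 191.99 = -750.50
(Excluded from the current account — financial account: increase in resident deposits held at foreign banks 142.55, acquisition of a foreign subsidiary by a resident firm (outward FDI) 507.16, sale of domestic government bonds to non-residents 416.45; capital account: debt forgiveness received from foreign official creditors 80.04.)

-750.50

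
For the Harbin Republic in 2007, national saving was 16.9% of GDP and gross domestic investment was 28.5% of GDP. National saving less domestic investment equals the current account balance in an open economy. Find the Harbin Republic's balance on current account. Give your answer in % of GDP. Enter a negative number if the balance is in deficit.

-11.6

CA = S - I = 16.9 - 28.5 = -11.6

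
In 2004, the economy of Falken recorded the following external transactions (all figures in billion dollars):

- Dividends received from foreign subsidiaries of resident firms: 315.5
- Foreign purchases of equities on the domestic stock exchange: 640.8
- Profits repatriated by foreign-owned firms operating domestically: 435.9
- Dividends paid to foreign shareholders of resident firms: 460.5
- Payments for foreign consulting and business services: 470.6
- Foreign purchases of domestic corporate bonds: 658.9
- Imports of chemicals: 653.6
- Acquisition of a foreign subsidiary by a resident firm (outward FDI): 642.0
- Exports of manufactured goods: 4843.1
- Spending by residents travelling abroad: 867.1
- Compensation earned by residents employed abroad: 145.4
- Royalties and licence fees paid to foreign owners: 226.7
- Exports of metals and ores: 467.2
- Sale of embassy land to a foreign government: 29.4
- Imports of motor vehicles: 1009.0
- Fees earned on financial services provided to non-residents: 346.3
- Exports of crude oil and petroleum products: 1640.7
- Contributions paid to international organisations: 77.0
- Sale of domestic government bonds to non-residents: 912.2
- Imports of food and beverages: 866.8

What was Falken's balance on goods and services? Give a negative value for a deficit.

3203.5

Goods: -653.6 - 1009.0 + 467.2 - 866.8 + 4843.1 + 1640.7 = 4421.6
Services: -867.1 - 470.6 + 346.3 - 226.7 = -1218.1
Trade balance = 4421.6 + (-1218.1) = 3203.5
(Excluded from the trade balance — primary income: dividends received from foreign subsidiaries of resident firms 315.5, profits repatriated by foreign-owned firms operating domestically 435.9, dividends paid to foreign shareholders of resident firms 460.5, compensation earned by residents employed abroad 145.4; financial account: foreign purchases of equities on the domestic stock exchange 640.8, foreign purchases of domestic corporate bonds 658.9, acquisition of a foreign subsidiary by a resident firm (outward FDI) 642.0, sale of domestic government bonds to non-residents 912.2; capital account: sale of embassy land to a foreign government 29.4; secondary income: contributions paid to international organisations 77.0.)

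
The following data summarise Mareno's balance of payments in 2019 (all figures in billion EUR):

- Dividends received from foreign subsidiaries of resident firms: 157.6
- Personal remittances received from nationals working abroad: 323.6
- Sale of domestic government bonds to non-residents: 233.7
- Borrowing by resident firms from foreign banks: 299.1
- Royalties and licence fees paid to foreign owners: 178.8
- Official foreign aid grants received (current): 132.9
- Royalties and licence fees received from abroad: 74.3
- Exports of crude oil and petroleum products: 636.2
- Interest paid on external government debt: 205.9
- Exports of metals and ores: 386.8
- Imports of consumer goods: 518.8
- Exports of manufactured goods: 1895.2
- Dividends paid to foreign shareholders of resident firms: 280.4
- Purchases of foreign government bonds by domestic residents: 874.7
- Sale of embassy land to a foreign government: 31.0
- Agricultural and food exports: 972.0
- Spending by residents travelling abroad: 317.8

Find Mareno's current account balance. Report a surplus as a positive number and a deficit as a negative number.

Goods: 972.0 + 1895.2 + 636.2 + 386.8 - 518.8 = 3371.4
Services: -178.8 + 74.3 - 317.8 = -422.3
Primary income: 157.6 - 280.4 - 205.9 = -328.7
Secondary income: 132.9 + 323.6 = 456.5
Current account = 3371.4 + (-422.3) + (-328.7) + 456.5 = 3076.9
(Excluded from the current account — financial account: sale of domestic government bonds to non-residents 233.7, borrowing by resident firms from foreign banks 299.1, purchases of foreign government bonds by domestic residents 874.7; capital account: sale of embassy land to a foreign government 31.0.)

3076.9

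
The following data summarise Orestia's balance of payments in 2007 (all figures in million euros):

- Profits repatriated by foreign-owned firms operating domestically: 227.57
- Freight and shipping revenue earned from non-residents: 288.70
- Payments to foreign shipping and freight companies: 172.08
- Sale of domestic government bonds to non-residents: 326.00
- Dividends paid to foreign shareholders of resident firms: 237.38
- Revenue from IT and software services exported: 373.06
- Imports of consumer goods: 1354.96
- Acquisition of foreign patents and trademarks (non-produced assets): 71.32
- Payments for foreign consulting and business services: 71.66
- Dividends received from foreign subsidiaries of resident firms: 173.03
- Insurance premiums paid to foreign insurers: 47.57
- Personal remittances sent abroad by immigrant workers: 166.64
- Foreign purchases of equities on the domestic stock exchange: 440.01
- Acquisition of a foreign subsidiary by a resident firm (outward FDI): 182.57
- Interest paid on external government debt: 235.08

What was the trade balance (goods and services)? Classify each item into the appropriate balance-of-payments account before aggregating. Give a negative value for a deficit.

-984.51

Goods: -1354.96
Services: -47.57 - 172.08 - 71.66 + 373.06 + 288.70 = 370.45
Trade balance = -1354.96 + 370.45 = -984.51
(Excluded from the trade balance — primary income: profits repatriated by foreign-owned firms operating domestically 227.57, dividends paid to foreign shareholders of resident firms 237.38, dividends received from foreign subsidiaries of resident firms 173.03, interest paid on external government debt 235.08; financial account: sale of domestic government bonds to non-residents 326.00, foreign purchases of equities on the domestic stock exchange 440.01, acquisition of a foreign subsidiary by a resident firm (outward FDI) 182.57; capital account: acquisition of foreign patents and trademarks (non-produced assets) 71.32; secondary income: personal remittances sent abroad by immigrant workers 166.64.)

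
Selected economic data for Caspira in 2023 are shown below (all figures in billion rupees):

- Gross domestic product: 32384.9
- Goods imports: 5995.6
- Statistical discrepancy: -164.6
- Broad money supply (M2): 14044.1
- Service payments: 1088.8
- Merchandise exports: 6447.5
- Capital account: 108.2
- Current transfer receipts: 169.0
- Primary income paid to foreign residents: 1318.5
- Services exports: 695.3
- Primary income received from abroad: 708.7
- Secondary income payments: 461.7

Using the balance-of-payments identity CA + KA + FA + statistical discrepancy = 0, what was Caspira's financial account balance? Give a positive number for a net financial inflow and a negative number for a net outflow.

Goods balance = 6447.5 - 5995.6 = 451.9
Services balance = 695.3 - 1088.8 = -393.5
Trade balance (goods + services) = 451.9 + (-393.5) = 58.4
Net primary income = 708.7 - 1318.5 = -609.8
Net secondary income = 169.0 - 461.7 = -292.7
Current account = 58.4 + (-609.8) + (-292.7) = -844.1
Financial account = -(-844.1 + 108.2 + (-164.6)) = 900.5

900.5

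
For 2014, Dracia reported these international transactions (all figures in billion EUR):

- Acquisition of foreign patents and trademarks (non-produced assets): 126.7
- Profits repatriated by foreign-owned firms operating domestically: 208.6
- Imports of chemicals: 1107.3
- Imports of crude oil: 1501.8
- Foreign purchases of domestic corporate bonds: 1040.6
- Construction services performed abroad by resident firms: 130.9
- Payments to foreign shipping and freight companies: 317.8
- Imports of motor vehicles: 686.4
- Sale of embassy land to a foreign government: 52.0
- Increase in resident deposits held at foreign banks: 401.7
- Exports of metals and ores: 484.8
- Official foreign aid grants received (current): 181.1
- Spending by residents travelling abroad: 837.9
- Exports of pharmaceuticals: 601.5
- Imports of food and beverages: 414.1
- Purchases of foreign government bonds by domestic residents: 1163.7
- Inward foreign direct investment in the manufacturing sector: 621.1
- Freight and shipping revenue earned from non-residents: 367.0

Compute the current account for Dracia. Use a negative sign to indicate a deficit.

-3308.6

Goods: -1107.3 + 601.5 + 484.8 - 414.1 - 1501.8 - 686.4 = -2623.3
Services: -837.9 + 367.0 + 130.9 - 317.8 = -657.8
Primary income: -208.6
Secondary income: 181.1
Current account = (-2623.3) + (-657.8) + (-208.6) + 181.1 = -3308.6
(Excluded from the current account — capital account: acquisition of foreign patents and trademarks (non-produced assets) 126.7, sale of embassy land to a foreign government 52.0; financial account: foreign purchases of domestic corporate bonds 1040.6, increase in resident deposits held at foreign banks 401.7, purchases of foreign government bonds by domestic residents 1163.7, inward foreign direct investment in the manufacturing sector 621.1.)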